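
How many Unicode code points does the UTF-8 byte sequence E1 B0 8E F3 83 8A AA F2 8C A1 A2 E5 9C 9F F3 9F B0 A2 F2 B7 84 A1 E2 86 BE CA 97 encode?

Byte at offset 0: 0xE1 = 11100001 → 3-byte char (#1). Advance 3.
Byte at offset 3: 0xF3 = 11110011 → 4-byte char (#2). Advance 4.
Byte at offset 7: 0xF2 = 11110010 → 4-byte char (#3). Advance 4.
Byte at offset 11: 0xE5 = 11100101 → 3-byte char (#4). Advance 3.
Byte at offset 14: 0xF3 = 11110011 → 4-byte char (#5). Advance 4.
Byte at offset 18: 0xF2 = 11110010 → 4-byte char (#6). Advance 4.
Byte at offset 22: 0xE2 = 11100010 → 3-byte char (#7). Advance 3.
Byte at offset 25: 0xCA = 11001010 → 2-byte char (#8). Advance 2.
Reached end at offset 27 after 8 code points.

8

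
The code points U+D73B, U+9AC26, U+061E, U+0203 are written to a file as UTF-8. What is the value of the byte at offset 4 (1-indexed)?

0xF2

1-indexed offset 4 is 0-indexed offset 3.
U+D73B → 3-byte form ED 9C BB at offsets 0–2.
U+9AC26 → 4-byte form F2 9A B0 A6 at offsets 3–6.
Offset 3 falls in char 2's range; it's byte 1 of F2 9A B0 A6 = 0xF2.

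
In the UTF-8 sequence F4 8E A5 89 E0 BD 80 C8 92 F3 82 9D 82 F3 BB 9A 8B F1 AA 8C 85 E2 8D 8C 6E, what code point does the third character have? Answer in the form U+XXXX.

U+0212

Offset 0: leading byte 0xF4 = 11110100 → 4-byte char #1 = F4 8E A5 89.
Offset 4: leading byte 0xE0 = 11100000 → 3-byte char #2 = E0 BD 80.
Offset 7: leading byte 0xC8 = 11001000 → 2-byte char #3 = C8 92.
Leading byte 0xC8 = 11001000 matches 110xxxxx → 2-byte sequence.
Byte 1: 0xC8 = 11001000, payload 01000 (5 bits).
Byte 2: 0x92 = 10010010 (10xxxxxx ✓), payload 010010.
Concatenate: 01000010010 = 0x212 (11 bits → U+0212).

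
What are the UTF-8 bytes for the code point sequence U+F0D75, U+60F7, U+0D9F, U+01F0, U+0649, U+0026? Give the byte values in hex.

F3 B0 B5 B5 E6 83 B7 E0 B6 9F C7 B0 D9 89 26

U+F0D75: 4-byte form → F3 B0 B5 B5.
U+60F7: 3-byte form → E6 83 B7.
U+0D9F: 3-byte form → E0 B6 9F.
U+01F0: 2-byte form → C7 B0.
U+0649: 2-byte form → D9 89.
U+0026: 1-byte form → 26.
Concatenated (15 bytes): F3 B0 B5 B5 E6 83 B7 E0 B6 9F C7 B0 D9 89 26.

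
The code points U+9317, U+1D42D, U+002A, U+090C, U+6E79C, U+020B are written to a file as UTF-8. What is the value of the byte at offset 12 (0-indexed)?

0xAE

U+9317 → 3-byte form E9 8C 97 at offsets 0–2.
U+1D42D → 4-byte form F0 9D 90 AD at offsets 3–6.
U+002A → 1-byte form 2A at offsets 7–7.
U+090C → 3-byte form E0 A4 8C at offsets 8–10.
U+6E79C → 4-byte form F1 AE 9E 9C at offsets 11–14.
Offset 12 falls in char 5's range; it's byte 2 of F1 AE 9E 9C = 0xAE.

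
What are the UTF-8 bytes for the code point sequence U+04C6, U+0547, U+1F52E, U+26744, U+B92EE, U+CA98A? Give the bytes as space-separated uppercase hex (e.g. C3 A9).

D3 86 D5 87 F0 9F 94 AE F0 A6 9D 84 F2 B9 8B AE F3 8A A6 8A

U+04C6: 2-byte form → D3 86.
U+0547: 2-byte form → D5 87.
U+1F52E: 4-byte form → F0 9F 94 AE.
U+26744: 4-byte form → F0 A6 9D 84.
U+B92EE: 4-byte form → F2 B9 8B AE.
U+CA98A: 4-byte form → F3 8A A6 8A.
Concatenated (20 bytes): D3 86 D5 87 F0 9F 94 AE F0 A6 9D 84 F2 B9 8B AE F3 8A A6 8A.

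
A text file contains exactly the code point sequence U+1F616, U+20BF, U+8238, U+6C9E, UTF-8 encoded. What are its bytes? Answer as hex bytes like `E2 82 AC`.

U+1F616: 4-byte form → F0 9F 98 96.
U+20BF: 3-byte form → E2 82 BF.
U+8238: 3-byte form → E8 88 B8.
U+6C9E: 3-byte form → E6 B2 9E.
Concatenated (13 bytes): F0 9F 98 96 E2 82 BF E8 88 B8 E6 B2 9E.

F0 9F 98 96 E2 82 BF E8 88 B8 E6 B2 9E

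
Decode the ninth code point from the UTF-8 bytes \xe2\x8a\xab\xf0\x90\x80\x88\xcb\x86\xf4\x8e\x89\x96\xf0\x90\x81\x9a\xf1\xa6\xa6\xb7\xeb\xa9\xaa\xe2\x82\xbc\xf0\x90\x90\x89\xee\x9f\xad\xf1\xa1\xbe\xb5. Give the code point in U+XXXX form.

Offset 0: leading byte 0xE2 = 11100010 → 3-byte char #1 = E2 8A AB.
Offset 3: leading byte 0xF0 = 11110000 → 4-byte char #2 = F0 90 80 88.
Offset 7: leading byte 0xCB = 11001011 → 2-byte char #3 = CB 86.
Offset 9: leading byte 0xF4 = 11110100 → 4-byte char #4 = F4 8E 89 96.
Offset 13: leading byte 0xF0 = 11110000 → 4-byte char #5 = F0 90 81 9A.
Offset 17: leading byte 0xF1 = 11110001 → 4-byte char #6 = F1 A6 A6 B7.
Offset 21: leading byte 0xEB = 11101011 → 3-byte char #7 = EB A9 AA.
Offset 24: leading byte 0xE2 = 11100010 → 3-byte char #8 = E2 82 BC.
Offset 27: leading byte 0xF0 = 11110000 → 4-byte char #9 = F0 90 90 89.
Leading byte 0xF0 = 11110000 matches 11110xxx → 4-byte sequence.
Byte 1: 0xF0 = 11110000, payload 000 (3 bits).
Byte 2: 0x90 = 10010000 (10xxxxxx ✓), payload 010000.
Byte 3: 0x90 = 10010000 (10xxxxxx ✓), payload 010000.
Byte 4: 0x89 = 10001001 (10xxxxxx ✓), payload 001001.
Concatenate: 000010000010000001001 = 0x10409 (21 bits → U+10409).

U+10409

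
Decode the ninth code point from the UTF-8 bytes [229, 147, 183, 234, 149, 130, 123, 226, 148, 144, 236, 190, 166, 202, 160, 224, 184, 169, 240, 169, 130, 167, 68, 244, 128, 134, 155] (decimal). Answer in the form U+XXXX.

U+0044

Offset 0: leading byte 0xE5 = 11100101 → 3-byte char #1 = E5 93 B7.
Offset 3: leading byte 0xEA = 11101010 → 3-byte char #2 = EA 95 82.
Offset 6: leading byte 0x7B = 01111011 → 1-byte char #3 = 7B.
Offset 7: leading byte 0xE2 = 11100010 → 3-byte char #4 = E2 94 90.
Offset 10: leading byte 0xEC = 11101100 → 3-byte char #5 = EC BE A6.
Offset 13: leading byte 0xCA = 11001010 → 2-byte char #6 = CA A0.
Offset 15: leading byte 0xE0 = 11100000 → 3-byte char #7 = E0 B8 A9.
Offset 18: leading byte 0xF0 = 11110000 → 4-byte char #8 = F0 A9 82 A7.
Offset 22: leading byte 0x44 = 01000100 → 1-byte char #9 = 44.
Leading byte 0x44 = 01000100 matches 0xxxxxxx → 1-byte sequence.
Byte 1: 0x44 = 01000100, payload 1000100 (7 bits).
Concatenate: 1000100 = 0x44 (7 bits → U+0044).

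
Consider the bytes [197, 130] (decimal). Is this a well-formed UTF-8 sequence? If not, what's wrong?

Leading byte 0xC5 = 11000101 → 2-byte form.
Continuation bytes 0x82=10000010 all match 10xxxxxx.
Decoded value 0x142 is ≥ 0x80 (shortest form) and not a surrogate.

valid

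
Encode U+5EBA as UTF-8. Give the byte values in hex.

E5 BA BA

U+5EBA = 0x5EBA = 24250 decimal. In range U+0800–U+FFFF → 3-byte form: 1110xxxx 10xxxxxx 10xxxxxx.
Binary (16 bits): 0101111010111010.
Split 4+6+6: 0101 | 111010 | 111010.
Byte 1: 11100101 = 0xE5.
Byte 2: 10111010 = 0xBA.
Byte 3: 10111010 = 0xBA.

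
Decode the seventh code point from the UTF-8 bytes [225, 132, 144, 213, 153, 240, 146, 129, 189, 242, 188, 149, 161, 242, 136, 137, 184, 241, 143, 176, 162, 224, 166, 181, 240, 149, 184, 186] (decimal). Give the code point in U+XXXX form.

U+09B5

Offset 0: leading byte 0xE1 = 11100001 → 3-byte char #1 = E1 84 90.
Offset 3: leading byte 0xD5 = 11010101 → 2-byte char #2 = D5 99.
Offset 5: leading byte 0xF0 = 11110000 → 4-byte char #3 = F0 92 81 BD.
Offset 9: leading byte 0xF2 = 11110010 → 4-byte char #4 = F2 BC 95 A1.
Offset 13: leading byte 0xF2 = 11110010 → 4-byte char #5 = F2 88 89 B8.
Offset 17: leading byte 0xF1 = 11110001 → 4-byte char #6 = F1 8F B0 A2.
Offset 21: leading byte 0xE0 = 11100000 → 3-byte char #7 = E0 A6 B5.
Leading byte 0xE0 = 11100000 matches 1110xxxx → 3-byte sequence.
Byte 1: 0xE0 = 11100000, payload 0000 (4 bits).
Byte 2: 0xA6 = 10100110 (10xxxxxx ✓), payload 100110.
Byte 3: 0xB5 = 10110101 (10xxxxxx ✓), payload 110101.
Concatenate: 0000100110110101 = 0x9B5 (16 bits → U+09B5).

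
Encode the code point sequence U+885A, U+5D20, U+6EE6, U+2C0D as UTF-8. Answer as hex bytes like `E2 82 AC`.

U+885A: 3-byte form → E8 A1 9A.
U+5D20: 3-byte form → E5 B4 A0.
U+6EE6: 3-byte form → E6 BB A6.
U+2C0D: 3-byte form → E2 B0 8D.
Concatenated (12 bytes): E8 A1 9A E5 B4 A0 E6 BB A6 E2 B0 8D.

E8 A1 9A E5 B4 A0 E6 BB A6 E2 B0 8D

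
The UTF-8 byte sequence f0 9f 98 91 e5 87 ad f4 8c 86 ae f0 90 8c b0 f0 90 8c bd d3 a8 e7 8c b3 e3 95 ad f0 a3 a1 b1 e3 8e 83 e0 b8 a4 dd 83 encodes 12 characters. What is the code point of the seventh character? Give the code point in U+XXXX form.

U+7333

Offset 0: leading byte 0xF0 = 11110000 → 4-byte char #1 = F0 9F 98 91.
Offset 4: leading byte 0xE5 = 11100101 → 3-byte char #2 = E5 87 AD.
Offset 7: leading byte 0xF4 = 11110100 → 4-byte char #3 = F4 8C 86 AE.
Offset 11: leading byte 0xF0 = 11110000 → 4-byte char #4 = F0 90 8C B0.
Offset 15: leading byte 0xF0 = 11110000 → 4-byte char #5 = F0 90 8C BD.
Offset 19: leading byte 0xD3 = 11010011 → 2-byte char #6 = D3 A8.
Offset 21: leading byte 0xE7 = 11100111 → 3-byte char #7 = E7 8C B3.
Leading byte 0xE7 = 11100111 matches 1110xxxx → 3-byte sequence.
Byte 1: 0xE7 = 11100111, payload 0111 (4 bits).
Byte 2: 0x8C = 10001100 (10xxxxxx ✓), payload 001100.
Byte 3: 0xB3 = 10110011 (10xxxxxx ✓), payload 110011.
Concatenate: 0111001100110011 = 0x7333 (16 bits → U+7333).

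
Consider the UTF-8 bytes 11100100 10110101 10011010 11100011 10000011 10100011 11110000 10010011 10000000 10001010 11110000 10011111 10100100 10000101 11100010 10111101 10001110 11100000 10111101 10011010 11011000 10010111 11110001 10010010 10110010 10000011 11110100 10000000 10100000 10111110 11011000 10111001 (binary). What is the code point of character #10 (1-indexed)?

Offset 0: leading byte 0xE4 = 11100100 → 3-byte char #1 = E4 B5 9A.
Offset 3: leading byte 0xE3 = 11100011 → 3-byte char #2 = E3 83 A3.
Offset 6: leading byte 0xF0 = 11110000 → 4-byte char #3 = F0 93 80 8A.
Offset 10: leading byte 0xF0 = 11110000 → 4-byte char #4 = F0 9F A4 85.
Offset 14: leading byte 0xE2 = 11100010 → 3-byte char #5 = E2 BD 8E.
Offset 17: leading byte 0xE0 = 11100000 → 3-byte char #6 = E0 BD 9A.
Offset 20: leading byte 0xD8 = 11011000 → 2-byte char #7 = D8 97.
Offset 22: leading byte 0xF1 = 11110001 → 4-byte char #8 = F1 92 B2 83.
Offset 26: leading byte 0xF4 = 11110100 → 4-byte char #9 = F4 80 A0 BE.
Offset 30: leading byte 0xD8 = 11011000 → 2-byte char #10 = D8 B9.
Leading byte 0xD8 = 11011000 matches 110xxxxx → 2-byte sequence.
Byte 1: 0xD8 = 11011000, payload 11000 (5 bits).
Byte 2: 0xB9 = 10111001 (10xxxxxx ✓), payload 111001.
Concatenate: 11000111001 = 0x639 (11 bits → U+0639).

U+0639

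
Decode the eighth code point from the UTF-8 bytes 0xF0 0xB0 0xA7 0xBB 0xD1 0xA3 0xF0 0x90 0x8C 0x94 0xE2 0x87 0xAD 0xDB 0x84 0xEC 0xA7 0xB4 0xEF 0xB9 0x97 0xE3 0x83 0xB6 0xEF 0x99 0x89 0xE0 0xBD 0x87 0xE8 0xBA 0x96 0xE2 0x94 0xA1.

U+30F6

Offset 0: leading byte 0xF0 = 11110000 → 4-byte char #1 = F0 B0 A7 BB.
Offset 4: leading byte 0xD1 = 11010001 → 2-byte char #2 = D1 A3.
Offset 6: leading byte 0xF0 = 11110000 → 4-byte char #3 = F0 90 8C 94.
Offset 10: leading byte 0xE2 = 11100010 → 3-byte char #4 = E2 87 AD.
Offset 13: leading byte 0xDB = 11011011 → 2-byte char #5 = DB 84.
Offset 15: leading byte 0xEC = 11101100 → 3-byte char #6 = EC A7 B4.
Offset 18: leading byte 0xEF = 11101111 → 3-byte char #7 = EF B9 97.
Offset 21: leading byte 0xE3 = 11100011 → 3-byte char #8 = E3 83 B6.
Leading byte 0xE3 = 11100011 matches 1110xxxx → 3-byte sequence.
Byte 1: 0xE3 = 11100011, payload 0011 (4 bits).
Byte 2: 0x83 = 10000011 (10xxxxxx ✓), payload 000011.
Byte 3: 0xB6 = 10110110 (10xxxxxx ✓), payload 110110.
Concatenate: 0011000011110110 = 0x30F6 (16 bits → U+30F6).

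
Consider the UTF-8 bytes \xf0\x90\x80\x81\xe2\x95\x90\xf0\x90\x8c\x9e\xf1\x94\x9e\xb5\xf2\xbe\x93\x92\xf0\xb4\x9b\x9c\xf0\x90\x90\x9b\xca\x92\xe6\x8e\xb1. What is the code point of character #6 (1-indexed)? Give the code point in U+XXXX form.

U+346DC

Offset 0: leading byte 0xF0 = 11110000 → 4-byte char #1 = F0 90 80 81.
Offset 4: leading byte 0xE2 = 11100010 → 3-byte char #2 = E2 95 90.
Offset 7: leading byte 0xF0 = 11110000 → 4-byte char #3 = F0 90 8C 9E.
Offset 11: leading byte 0xF1 = 11110001 → 4-byte char #4 = F1 94 9E B5.
Offset 15: leading byte 0xF2 = 11110010 → 4-byte char #5 = F2 BE 93 92.
Offset 19: leading byte 0xF0 = 11110000 → 4-byte char #6 = F0 B4 9B 9C.
Leading byte 0xF0 = 11110000 matches 11110xxx → 4-byte sequence.
Byte 1: 0xF0 = 11110000, payload 000 (3 bits).
Byte 2: 0xB4 = 10110100 (10xxxxxx ✓), payload 110100.
Byte 3: 0x9B = 10011011 (10xxxxxx ✓), payload 011011.
Byte 4: 0x9C = 10011100 (10xxxxxx ✓), payload 011100.
Concatenate: 000110100011011011100 = 0x346DC (21 bits → U+346DC).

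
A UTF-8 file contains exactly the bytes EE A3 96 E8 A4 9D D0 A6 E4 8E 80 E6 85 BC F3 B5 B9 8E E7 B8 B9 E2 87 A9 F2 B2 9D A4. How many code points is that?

Byte at offset 0: 0xEE = 11101110 → 3-byte char (#1). Advance 3.
Byte at offset 3: 0xE8 = 11101000 → 3-byte char (#2). Advance 3.
Byte at offset 6: 0xD0 = 11010000 → 2-byte char (#3). Advance 2.
Byte at offset 8: 0xE4 = 11100100 → 3-byte char (#4). Advance 3.
Byte at offset 11: 0xE6 = 11100110 → 3-byte char (#5). Advance 3.
Byte at offset 14: 0xF3 = 11110011 → 4-byte char (#6). Advance 4.
Byte at offset 18: 0xE7 = 11100111 → 3-byte char (#7). Advance 3.
Byte at offset 21: 0xE2 = 11100010 → 3-byte char (#8). Advance 3.
Byte at offset 24: 0xF2 = 11110010 → 4-byte char (#9). Advance 4.
Reached end at offset 28 after 9 code points.

9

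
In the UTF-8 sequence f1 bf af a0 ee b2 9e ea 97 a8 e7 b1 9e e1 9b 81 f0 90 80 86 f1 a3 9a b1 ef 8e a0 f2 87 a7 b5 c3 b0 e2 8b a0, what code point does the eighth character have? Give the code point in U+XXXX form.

Offset 0: leading byte 0xF1 = 11110001 → 4-byte char #1 = F1 BF AF A0.
Offset 4: leading byte 0xEE = 11101110 → 3-byte char #2 = EE B2 9E.
Offset 7: leading byte 0xEA = 11101010 → 3-byte char #3 = EA 97 A8.
Offset 10: leading byte 0xE7 = 11100111 → 3-byte char #4 = E7 B1 9E.
Offset 13: leading byte 0xE1 = 11100001 → 3-byte char #5 = E1 9B 81.
Offset 16: leading byte 0xF0 = 11110000 → 4-byte char #6 = F0 90 80 86.
Offset 20: leading byte 0xF1 = 11110001 → 4-byte char #7 = F1 A3 9A B1.
Offset 24: leading byte 0xEF = 11101111 → 3-byte char #8 = EF 8E A0.
Leading byte 0xEF = 11101111 matches 1110xxxx → 3-byte sequence.
Byte 1: 0xEF = 11101111, payload 1111 (4 bits).
Byte 2: 0x8E = 10001110 (10xxxxxx ✓), payload 001110.
Byte 3: 0xA0 = 10100000 (10xxxxxx ✓), payload 100000.
Concatenate: 1111001110100000 = 0xF3A0 (16 bits → U+F3A0).

U+F3A0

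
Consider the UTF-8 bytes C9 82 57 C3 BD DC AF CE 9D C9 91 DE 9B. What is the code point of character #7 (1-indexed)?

Offset 0: leading byte 0xC9 = 11001001 → 2-byte char #1 = C9 82.
Offset 2: leading byte 0x57 = 01010111 → 1-byte char #2 = 57.
Offset 3: leading byte 0xC3 = 11000011 → 2-byte char #3 = C3 BD.
Offset 5: leading byte 0xDC = 11011100 → 2-byte char #4 = DC AF.
Offset 7: leading byte 0xCE = 11001110 → 2-byte char #5 = CE 9D.
Offset 9: leading byte 0xC9 = 11001001 → 2-byte char #6 = C9 91.
Offset 11: leading byte 0xDE = 11011110 → 2-byte char #7 = DE 9B.
Leading byte 0xDE = 11011110 matches 110xxxxx → 2-byte sequence.
Byte 1: 0xDE = 11011110, payload 11110 (5 bits).
Byte 2: 0x9B = 10011011 (10xxxxxx ✓), payload 011011.
Concatenate: 11110011011 = 0x79B (11 bits → U+079B).

U+079B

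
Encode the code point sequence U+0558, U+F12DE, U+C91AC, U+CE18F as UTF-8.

D5 98 F3 B1 8B 9E F3 89 86 AC F3 8E 86 8F

U+0558: 2-byte form → D5 98.
U+F12DE: 4-byte form → F3 B1 8B 9E.
U+C91AC: 4-byte form → F3 89 86 AC.
U+CE18F: 4-byte form → F3 8E 86 8F.
Concatenated (14 bytes): D5 98 F3 B1 8B 9E F3 89 86 AC F3 8E 86 8F.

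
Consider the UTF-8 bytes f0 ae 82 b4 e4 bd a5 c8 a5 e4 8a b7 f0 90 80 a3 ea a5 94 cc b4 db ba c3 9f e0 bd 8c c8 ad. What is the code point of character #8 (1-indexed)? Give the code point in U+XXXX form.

Offset 0: leading byte 0xF0 = 11110000 → 4-byte char #1 = F0 AE 82 B4.
Offset 4: leading byte 0xE4 = 11100100 → 3-byte char #2 = E4 BD A5.
Offset 7: leading byte 0xC8 = 11001000 → 2-byte char #3 = C8 A5.
Offset 9: leading byte 0xE4 = 11100100 → 3-byte char #4 = E4 8A B7.
Offset 12: leading byte 0xF0 = 11110000 → 4-byte char #5 = F0 90 80 A3.
Offset 16: leading byte 0xEA = 11101010 → 3-byte char #6 = EA A5 94.
Offset 19: leading byte 0xCC = 11001100 → 2-byte char #7 = CC B4.
Offset 21: leading byte 0xDB = 11011011 → 2-byte char #8 = DB BA.
Leading byte 0xDB = 11011011 matches 110xxxxx → 2-byte sequence.
Byte 1: 0xDB = 11011011, payload 11011 (5 bits).
Byte 2: 0xBA = 10111010 (10xxxxxx ✓), payload 111010.
Concatenate: 11011111010 = 0x6FA (11 bits → U+06FA).

U+06FA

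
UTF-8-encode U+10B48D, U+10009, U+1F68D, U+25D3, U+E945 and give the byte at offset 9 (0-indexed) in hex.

U+10B48D → 4-byte form F4 8B 92 8D at offsets 0–3.
U+10009 → 4-byte form F0 90 80 89 at offsets 4–7.
U+1F68D → 4-byte form F0 9F 9A 8D at offsets 8–11.
Offset 9 falls in char 3's range; it's byte 2 of F0 9F 9A 8D = 0x9F.

0x9F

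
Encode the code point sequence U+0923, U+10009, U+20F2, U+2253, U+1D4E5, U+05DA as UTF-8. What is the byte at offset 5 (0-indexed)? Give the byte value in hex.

U+0923 → 3-byte form E0 A4 A3 at offsets 0–2.
U+10009 → 4-byte form F0 90 80 89 at offsets 3–6.
Offset 5 falls in char 2's range; it's byte 3 of F0 90 80 89 = 0x80.

0x80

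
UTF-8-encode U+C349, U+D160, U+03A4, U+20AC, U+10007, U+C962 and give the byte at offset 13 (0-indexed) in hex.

0x80

U+C349 → 3-byte form EC 8D 89 at offsets 0–2.
U+D160 → 3-byte form ED 85 A0 at offsets 3–5.
U+03A4 → 2-byte form CE A4 at offsets 6–7.
U+20AC → 3-byte form E2 82 AC at offsets 8–10.
U+10007 → 4-byte form F0 90 80 87 at offsets 11–14.
Offset 13 falls in char 5's range; it's byte 3 of F0 90 80 87 = 0x80.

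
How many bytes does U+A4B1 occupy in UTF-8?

U+A4B1 = 0xA4B1. UTF-8 uses 1 byte below 0x80, 2 below 0x800, 3 below 0x10000, 4 up to 0x10FFFF. 0xA4B1 is in U+0800–U+FFFF → 3 bytes.

3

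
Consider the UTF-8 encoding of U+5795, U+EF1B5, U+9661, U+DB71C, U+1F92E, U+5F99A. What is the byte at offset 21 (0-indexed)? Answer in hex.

U+5795 → 3-byte form E5 9E 95 at offsets 0–2.
U+EF1B5 → 4-byte form F3 AF 86 B5 at offsets 3–6.
U+9661 → 3-byte form E9 99 A1 at offsets 7–9.
U+DB71C → 4-byte form F3 9B 9C 9C at offsets 10–13.
U+1F92E → 4-byte form F0 9F A4 AE at offsets 14–17.
U+5F99A → 4-byte form F1 9F A6 9A at offsets 18–21.
Offset 21 falls in char 6's range; it's byte 4 of F1 9F A6 9A = 0x9A.

0x9A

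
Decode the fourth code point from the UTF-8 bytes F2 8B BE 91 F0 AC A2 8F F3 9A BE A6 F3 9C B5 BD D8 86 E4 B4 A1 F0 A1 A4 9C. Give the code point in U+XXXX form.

U+DCD7D

Offset 0: leading byte 0xF2 = 11110010 → 4-byte char #1 = F2 8B BE 91.
Offset 4: leading byte 0xF0 = 11110000 → 4-byte char #2 = F0 AC A2 8F.
Offset 8: leading byte 0xF3 = 11110011 → 4-byte char #3 = F3 9A BE A6.
Offset 12: leading byte 0xF3 = 11110011 → 4-byte char #4 = F3 9C B5 BD.
Leading byte 0xF3 = 11110011 matches 11110xxx → 4-byte sequence.
Byte 1: 0xF3 = 11110011, payload 011 (3 bits).
Byte 2: 0x9C = 10011100 (10xxxxxx ✓), payload 011100.
Byte 3: 0xB5 = 10110101 (10xxxxxx ✓), payload 110101.
Byte 4: 0xBD = 10111101 (10xxxxxx ✓), payload 111101.
Concatenate: 011011100110101111101 = 0xDCD7D (21 bits → U+DCD7D).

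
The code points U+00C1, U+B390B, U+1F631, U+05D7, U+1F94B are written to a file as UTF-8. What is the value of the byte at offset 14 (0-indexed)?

U+00C1 → 2-byte form C3 81 at offsets 0–1.
U+B390B → 4-byte form F2 B3 A4 8B at offsets 2–5.
U+1F631 → 4-byte form F0 9F 98 B1 at offsets 6–9.
U+05D7 → 2-byte form D7 97 at offsets 10–11.
U+1F94B → 4-byte form F0 9F A5 8B at offsets 12–15.
Offset 14 falls in char 5's range; it's byte 3 of F0 9F A5 8B = 0xA5.

0xA5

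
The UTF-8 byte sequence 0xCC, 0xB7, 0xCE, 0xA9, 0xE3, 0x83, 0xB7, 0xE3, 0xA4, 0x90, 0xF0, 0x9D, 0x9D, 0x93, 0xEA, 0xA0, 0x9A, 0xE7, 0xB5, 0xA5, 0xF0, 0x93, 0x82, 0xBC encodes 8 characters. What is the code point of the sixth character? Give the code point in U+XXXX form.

Offset 0: leading byte 0xCC = 11001100 → 2-byte char #1 = CC B7.
Offset 2: leading byte 0xCE = 11001110 → 2-byte char #2 = CE A9.
Offset 4: leading byte 0xE3 = 11100011 → 3-byte char #3 = E3 83 B7.
Offset 7: leading byte 0xE3 = 11100011 → 3-byte char #4 = E3 A4 90.
Offset 10: leading byte 0xF0 = 11110000 → 4-byte char #5 = F0 9D 9D 93.
Offset 14: leading byte 0xEA = 11101010 → 3-byte char #6 = EA A0 9A.
Leading byte 0xEA = 11101010 matches 1110xxxx → 3-byte sequence.
Byte 1: 0xEA = 11101010, payload 1010 (4 bits).
Byte 2: 0xA0 = 10100000 (10xxxxxx ✓), payload 100000.
Byte 3: 0x9A = 10011010 (10xxxxxx ✓), payload 011010.
Concatenate: 1010100000011010 = 0xA81A (16 bits → U+A81A).

U+A81A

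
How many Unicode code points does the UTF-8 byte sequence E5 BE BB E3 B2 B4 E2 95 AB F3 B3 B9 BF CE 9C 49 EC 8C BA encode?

Byte at offset 0: 0xE5 = 11100101 → 3-byte char (#1). Advance 3.
Byte at offset 3: 0xE3 = 11100011 → 3-byte char (#2). Advance 3.
Byte at offset 6: 0xE2 = 11100010 → 3-byte char (#3). Advance 3.
Byte at offset 9: 0xF3 = 11110011 → 4-byte char (#4). Advance 4.
Byte at offset 13: 0xCE = 11001110 → 2-byte char (#5). Advance 2.
Byte at offset 15: 0x49 = 01001001 → 1-byte char (#6). Advance 1.
Byte at offset 16: 0xEC = 11101100 → 3-byte char (#7). Advance 3.
Reached end at offset 19 after 7 code points.

7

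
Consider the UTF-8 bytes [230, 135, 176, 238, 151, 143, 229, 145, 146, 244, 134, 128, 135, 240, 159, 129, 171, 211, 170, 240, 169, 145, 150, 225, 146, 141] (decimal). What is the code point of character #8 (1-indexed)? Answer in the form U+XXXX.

Offset 0: leading byte 0xE6 = 11100110 → 3-byte char #1 = E6 87 B0.
Offset 3: leading byte 0xEE = 11101110 → 3-byte char #2 = EE 97 8F.
Offset 6: leading byte 0xE5 = 11100101 → 3-byte char #3 = E5 91 92.
Offset 9: leading byte 0xF4 = 11110100 → 4-byte char #4 = F4 86 80 87.
Offset 13: leading byte 0xF0 = 11110000 → 4-byte char #5 = F0 9F 81 AB.
Offset 17: leading byte 0xD3 = 11010011 → 2-byte char #6 = D3 AA.
Offset 19: leading byte 0xF0 = 11110000 → 4-byte char #7 = F0 A9 91 96.
Offset 23: leading byte 0xE1 = 11100001 → 3-byte char #8 = E1 92 8D.
Leading byte 0xE1 = 11100001 matches 1110xxxx → 3-byte sequence.
Byte 1: 0xE1 = 11100001, payload 0001 (4 bits).
Byte 2: 0x92 = 10010010 (10xxxxxx ✓), payload 010010.
Byte 3: 0x8D = 10001101 (10xxxxxx ✓), payload 001101.
Concatenate: 0001010010001101 = 0x148D (16 bits → U+148D).

U+148D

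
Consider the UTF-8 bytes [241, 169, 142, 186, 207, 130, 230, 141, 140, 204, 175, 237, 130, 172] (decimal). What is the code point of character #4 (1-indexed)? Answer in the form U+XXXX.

U+032F

Offset 0: leading byte 0xF1 = 11110001 → 4-byte char #1 = F1 A9 8E BA.
Offset 4: leading byte 0xCF = 11001111 → 2-byte char #2 = CF 82.
Offset 6: leading byte 0xE6 = 11100110 → 3-byte char #3 = E6 8D 8C.
Offset 9: leading byte 0xCC = 11001100 → 2-byte char #4 = CC AF.
Leading byte 0xCC = 11001100 matches 110xxxxx → 2-byte sequence.
Byte 1: 0xCC = 11001100, payload 01100 (5 bits).
Byte 2: 0xAF = 10101111 (10xxxxxx ✓), payload 101111.
Concatenate: 01100101111 = 0x32F (11 bits → U+032F).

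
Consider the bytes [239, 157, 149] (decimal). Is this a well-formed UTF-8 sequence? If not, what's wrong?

valid

Leading byte 0xEF = 11101111 → 3-byte form.
Continuation bytes 0x9D=10011101, 0x95=10010101 all match 10xxxxxx.
Decoded value 0xF755 is ≥ 0x800 (shortest form) and not a surrogate.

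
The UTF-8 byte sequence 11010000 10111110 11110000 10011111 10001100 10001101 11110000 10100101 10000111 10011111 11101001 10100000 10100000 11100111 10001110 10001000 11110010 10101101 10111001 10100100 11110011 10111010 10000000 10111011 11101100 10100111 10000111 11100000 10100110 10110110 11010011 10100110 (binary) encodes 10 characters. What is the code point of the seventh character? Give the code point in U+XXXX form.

Offset 0: leading byte 0xD0 = 11010000 → 2-byte char #1 = D0 BE.
Offset 2: leading byte 0xF0 = 11110000 → 4-byte char #2 = F0 9F 8C 8D.
Offset 6: leading byte 0xF0 = 11110000 → 4-byte char #3 = F0 A5 87 9F.
Offset 10: leading byte 0xE9 = 11101001 → 3-byte char #4 = E9 A0 A0.
Offset 13: leading byte 0xE7 = 11100111 → 3-byte char #5 = E7 8E 88.
Offset 16: leading byte 0xF2 = 11110010 → 4-byte char #6 = F2 AD B9 A4.
Offset 20: leading byte 0xF3 = 11110011 → 4-byte char #7 = F3 BA 80 BB.
Leading byte 0xF3 = 11110011 matches 11110xxx → 4-byte sequence.
Byte 1: 0xF3 = 11110011, payload 011 (3 bits).
Byte 2: 0xBA = 10111010 (10xxxxxx ✓), payload 111010.
Byte 3: 0x80 = 10000000 (10xxxxxx ✓), payload 000000.
Byte 4: 0xBB = 10111011 (10xxxxxx ✓), payload 111011.
Concatenate: 011111010000000111011 = 0xFA03B (21 bits → U+FA03B).

U+FA03B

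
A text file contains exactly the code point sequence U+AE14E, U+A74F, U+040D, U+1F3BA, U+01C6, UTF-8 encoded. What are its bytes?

F2 AE 85 8E EA 9D 8F D0 8D F0 9F 8E BA C7 86

U+AE14E: 4-byte form → F2 AE 85 8E.
U+A74F: 3-byte form → EA 9D 8F.
U+040D: 2-byte form → D0 8D.
U+1F3BA: 4-byte form → F0 9F 8E BA.
U+01C6: 2-byte form → C7 86.
Concatenated (15 bytes): F2 AE 85 8E EA 9D 8F D0 8D F0 9F 8E BA C7 86.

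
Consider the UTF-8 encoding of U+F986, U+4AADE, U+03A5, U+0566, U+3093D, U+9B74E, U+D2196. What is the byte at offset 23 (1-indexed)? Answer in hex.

0x96

1-indexed offset 23 is 0-indexed offset 22.
U+F986 → 3-byte form EF A6 86 at offsets 0–2.
U+4AADE → 4-byte form F1 8A AB 9E at offsets 3–6.
U+03A5 → 2-byte form CE A5 at offsets 7–8.
U+0566 → 2-byte form D5 A6 at offsets 9–10.
U+3093D → 4-byte form F0 B0 A4 BD at offsets 11–14.
U+9B74E → 4-byte form F2 9B 9D 8E at offsets 15–18.
U+D2196 → 4-byte form F3 92 86 96 at offsets 19–22.
Offset 22 falls in char 7's range; it's byte 4 of F3 92 86 96 = 0x96.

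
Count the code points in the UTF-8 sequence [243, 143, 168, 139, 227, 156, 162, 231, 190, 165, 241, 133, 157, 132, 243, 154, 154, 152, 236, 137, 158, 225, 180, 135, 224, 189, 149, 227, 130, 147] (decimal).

Byte at offset 0: 0xF3 = 11110011 → 4-byte char (#1). Advance 4.
Byte at offset 4: 0xE3 = 11100011 → 3-byte char (#2). Advance 3.
Byte at offset 7: 0xE7 = 11100111 → 3-byte char (#3). Advance 3.
Byte at offset 10: 0xF1 = 11110001 → 4-byte char (#4). Advance 4.
Byte at offset 14: 0xF3 = 11110011 → 4-byte char (#5). Advance 4.
Byte at offset 18: 0xEC = 11101100 → 3-byte char (#6). Advance 3.
Byte at offset 21: 0xE1 = 11100001 → 3-byte char (#7). Advance 3.
Byte at offset 24: 0xE0 = 11100000 → 3-byte char (#8). Advance 3.
Byte at offset 27: 0xE3 = 11100011 → 3-byte char (#9). Advance 3.
Reached end at offset 30 after 9 code points.

9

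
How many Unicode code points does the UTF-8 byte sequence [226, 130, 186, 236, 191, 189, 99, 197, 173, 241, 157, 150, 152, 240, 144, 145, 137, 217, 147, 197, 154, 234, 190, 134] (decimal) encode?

Byte at offset 0: 0xE2 = 11100010 → 3-byte char (#1). Advance 3.
Byte at offset 3: 0xEC = 11101100 → 3-byte char (#2). Advance 3.
Byte at offset 6: 0x63 = 01100011 → 1-byte char (#3). Advance 1.
Byte at offset 7: 0xC5 = 11000101 → 2-byte char (#4). Advance 2.
Byte at offset 9: 0xF1 = 11110001 → 4-byte char (#5). Advance 4.
Byte at offset 13: 0xF0 = 11110000 → 4-byte char (#6). Advance 4.
Byte at offset 17: 0xD9 = 11011001 → 2-byte char (#7). Advance 2.
Byte at offset 19: 0xC5 = 11000101 → 2-byte char (#8). Advance 2.
Byte at offset 21: 0xEA = 11101010 → 3-byte char (#9). Advance 3.
Reached end at offset 24 after 9 code points.

9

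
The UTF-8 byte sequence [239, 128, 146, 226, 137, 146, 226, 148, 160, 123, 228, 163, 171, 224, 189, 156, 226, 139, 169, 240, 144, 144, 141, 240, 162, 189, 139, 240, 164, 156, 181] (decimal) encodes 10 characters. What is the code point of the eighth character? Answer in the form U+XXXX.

U+1040D

Offset 0: leading byte 0xEF = 11101111 → 3-byte char #1 = EF 80 92.
Offset 3: leading byte 0xE2 = 11100010 → 3-byte char #2 = E2 89 92.
Offset 6: leading byte 0xE2 = 11100010 → 3-byte char #3 = E2 94 A0.
Offset 9: leading byte 0x7B = 01111011 → 1-byte char #4 = 7B.
Offset 10: leading byte 0xE4 = 11100100 → 3-byte char #5 = E4 A3 AB.
Offset 13: leading byte 0xE0 = 11100000 → 3-byte char #6 = E0 BD 9C.
Offset 16: leading byte 0xE2 = 11100010 → 3-byte char #7 = E2 8B A9.
Offset 19: leading byte 0xF0 = 11110000 → 4-byte char #8 = F0 90 90 8D.
Leading byte 0xF0 = 11110000 matches 11110xxx → 4-byte sequence.
Byte 1: 0xF0 = 11110000, payload 000 (3 bits).
Byte 2: 0x90 = 10010000 (10xxxxxx ✓), payload 010000.
Byte 3: 0x90 = 10010000 (10xxxxxx ✓), payload 010000.
Byte 4: 0x8D = 10001101 (10xxxxxx ✓), payload 001101.
Concatenate: 000010000010000001101 = 0x1040D (21 bits → U+1040D).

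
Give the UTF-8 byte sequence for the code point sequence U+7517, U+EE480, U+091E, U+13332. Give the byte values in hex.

U+7517: 3-byte form → E7 94 97.
U+EE480: 4-byte form → F3 AE 92 80.
U+091E: 3-byte form → E0 A4 9E.
U+13332: 4-byte form → F0 93 8C B2.
Concatenated (14 bytes): E7 94 97 F3 AE 92 80 E0 A4 9E F0 93 8C B2.

E7 94 97 F3 AE 92 80 E0 A4 9E F0 93 8C B2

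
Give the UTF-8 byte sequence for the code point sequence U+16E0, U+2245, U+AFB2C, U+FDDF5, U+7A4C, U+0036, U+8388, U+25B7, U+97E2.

E1 9B A0 E2 89 85 F2 AF AC AC F3 BD B7 B5 E7 A9 8C 36 E8 8E 88 E2 96 B7 E9 9F A2

U+16E0: 3-byte form → E1 9B A0.
U+2245: 3-byte form → E2 89 85.
U+AFB2C: 4-byte form → F2 AF AC AC.
U+FDDF5: 4-byte form → F3 BD B7 B5.
U+7A4C: 3-byte form → E7 A9 8C.
U+0036: 1-byte form → 36.
U+8388: 3-byte form → E8 8E 88.
U+25B7: 3-byte form → E2 96 B7.
U+97E2: 3-byte form → E9 9F A2.
Concatenated (27 bytes): E1 9B A0 E2 89 85 F2 AF AC AC F3 BD B7 B5 E7 A9 8C 36 E8 8E 88 E2 96 B7 E9 9F A2.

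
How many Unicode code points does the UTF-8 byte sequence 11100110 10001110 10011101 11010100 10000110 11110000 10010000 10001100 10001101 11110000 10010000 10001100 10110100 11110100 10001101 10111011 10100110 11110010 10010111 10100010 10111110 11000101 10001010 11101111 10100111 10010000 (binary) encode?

Byte at offset 0: 0xE6 = 11100110 → 3-byte char (#1). Advance 3.
Byte at offset 3: 0xD4 = 11010100 → 2-byte char (#2). Advance 2.
Byte at offset 5: 0xF0 = 11110000 → 4-byte char (#3). Advance 4.
Byte at offset 9: 0xF0 = 11110000 → 4-byte char (#4). Advance 4.
Byte at offset 13: 0xF4 = 11110100 → 4-byte char (#5). Advance 4.
Byte at offset 17: 0xF2 = 11110010 → 4-byte char (#6). Advance 4.
Byte at offset 21: 0xC5 = 11000101 → 2-byte char (#7). Advance 2.
Byte at offset 23: 0xEF = 11101111 → 3-byte char (#8). Advance 3.
Reached end at offset 26 after 8 code points.

8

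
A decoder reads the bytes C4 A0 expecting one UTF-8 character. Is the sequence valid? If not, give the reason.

Leading byte 0xC4 = 11000100 → 2-byte form.
Continuation bytes 0xA0=10100000 all match 10xxxxxx.
Decoded value 0x120 is ≥ 0x80 (shortest form) and not a surrogate.

valid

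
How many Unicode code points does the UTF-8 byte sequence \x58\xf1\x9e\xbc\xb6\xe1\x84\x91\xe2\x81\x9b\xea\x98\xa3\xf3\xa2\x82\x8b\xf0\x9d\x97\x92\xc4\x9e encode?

8

Byte at offset 0: 0x58 = 01011000 → 1-byte char (#1). Advance 1.
Byte at offset 1: 0xF1 = 11110001 → 4-byte char (#2). Advance 4.
Byte at offset 5: 0xE1 = 11100001 → 3-byte char (#3). Advance 3.
Byte at offset 8: 0xE2 = 11100010 → 3-byte char (#4). Advance 3.
Byte at offset 11: 0xEA = 11101010 → 3-byte char (#5). Advance 3.
Byte at offset 14: 0xF3 = 11110011 → 4-byte char (#6). Advance 4.
Byte at offset 18: 0xF0 = 11110000 → 4-byte char (#7). Advance 4.
Byte at offset 22: 0xC4 = 11000100 → 2-byte char (#8). Advance 2.
Reached end at offset 24 after 8 code points.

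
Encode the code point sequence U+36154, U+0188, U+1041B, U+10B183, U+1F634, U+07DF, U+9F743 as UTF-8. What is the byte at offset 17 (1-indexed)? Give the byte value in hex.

0x98

1-indexed offset 17 is 0-indexed offset 16.
U+36154 → 4-byte form F0 B6 85 94 at offsets 0–3.
U+0188 → 2-byte form C6 88 at offsets 4–5.
U+1041B → 4-byte form F0 90 90 9B at offsets 6–9.
U+10B183 → 4-byte form F4 8B 86 83 at offsets 10–13.
U+1F634 → 4-byte form F0 9F 98 B4 at offsets 14–17.
Offset 16 falls in char 5's range; it's byte 3 of F0 9F 98 B4 = 0x98.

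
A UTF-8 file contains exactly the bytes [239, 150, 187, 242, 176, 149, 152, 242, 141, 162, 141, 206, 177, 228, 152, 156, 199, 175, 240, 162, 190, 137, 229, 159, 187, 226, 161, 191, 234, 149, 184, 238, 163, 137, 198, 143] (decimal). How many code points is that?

12

Byte at offset 0: 0xEF = 11101111 → 3-byte char (#1). Advance 3.
Byte at offset 3: 0xF2 = 11110010 → 4-byte char (#2). Advance 4.
Byte at offset 7: 0xF2 = 11110010 → 4-byte char (#3). Advance 4.
Byte at offset 11: 0xCE = 11001110 → 2-byte char (#4). Advance 2.
Byte at offset 13: 0xE4 = 11100100 → 3-byte char (#5). Advance 3.
Byte at offset 16: 0xC7 = 11000111 → 2-byte char (#6). Advance 2.
Byte at offset 18: 0xF0 = 11110000 → 4-byte char (#7). Advance 4.
Byte at offset 22: 0xE5 = 11100101 → 3-byte char (#8). Advance 3.
Byte at offset 25: 0xE2 = 11100010 → 3-byte char (#9). Advance 3.
Byte at offset 28: 0xEA = 11101010 → 3-byte char (#10). Advance 3.
Byte at offset 31: 0xEE = 11101110 → 3-byte char (#11). Advance 3.
Byte at offset 34: 0xC6 = 11000110 → 2-byte char (#12). Advance 2.
Reached end at offset 36 after 12 code points.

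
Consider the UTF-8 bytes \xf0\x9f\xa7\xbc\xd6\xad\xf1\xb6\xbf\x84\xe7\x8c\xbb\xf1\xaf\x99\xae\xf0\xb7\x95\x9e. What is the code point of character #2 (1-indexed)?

U+05AD

Offset 0: leading byte 0xF0 = 11110000 → 4-byte char #1 = F0 9F A7 BC.
Offset 4: leading byte 0xD6 = 11010110 → 2-byte char #2 = D6 AD.
Leading byte 0xD6 = 11010110 matches 110xxxxx → 2-byte sequence.
Byte 1: 0xD6 = 11010110, payload 10110 (5 bits).
Byte 2: 0xAD = 10101101 (10xxxxxx ✓), payload 101101.
Concatenate: 10110101101 = 0x5AD (11 bits → U+05AD).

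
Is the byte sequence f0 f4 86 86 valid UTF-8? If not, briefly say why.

Leading byte 0xF0 = 11110000 → 4-byte form.
Byte 2 is 0xF4 = 11110100, which is not 10xxxxxx — expected a continuation byte.

invalid (non-continuation byte where continuation expected)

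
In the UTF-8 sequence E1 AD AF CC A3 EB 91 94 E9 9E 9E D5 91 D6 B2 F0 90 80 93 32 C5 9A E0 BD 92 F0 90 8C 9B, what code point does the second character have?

Offset 0: leading byte 0xE1 = 11100001 → 3-byte char #1 = E1 AD AF.
Offset 3: leading byte 0xCC = 11001100 → 2-byte char #2 = CC A3.
Leading byte 0xCC = 11001100 matches 110xxxxx → 2-byte sequence.
Byte 1: 0xCC = 11001100, payload 01100 (5 bits).
Byte 2: 0xA3 = 10100011 (10xxxxxx ✓), payload 100011.
Concatenate: 01100100011 = 0x323 (11 bits → U+0323).

U+0323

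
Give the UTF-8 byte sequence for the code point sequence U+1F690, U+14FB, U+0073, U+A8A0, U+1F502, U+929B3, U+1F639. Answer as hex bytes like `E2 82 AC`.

U+1F690: 4-byte form → F0 9F 9A 90.
U+14FB: 3-byte form → E1 93 BB.
U+0073: 1-byte form → 73.
U+A8A0: 3-byte form → EA A2 A0.
U+1F502: 4-byte form → F0 9F 94 82.
U+929B3: 4-byte form → F2 92 A6 B3.
U+1F639: 4-byte form → F0 9F 98 B9.
Concatenated (23 bytes): F0 9F 9A 90 E1 93 BB 73 EA A2 A0 F0 9F 94 82 F2 92 A6 B3 F0 9F 98 B9.

F0 9F 9A 90 E1 93 BB 73 EA A2 A0 F0 9F 94 82 F2 92 A6 B3 F0 9F 98 B9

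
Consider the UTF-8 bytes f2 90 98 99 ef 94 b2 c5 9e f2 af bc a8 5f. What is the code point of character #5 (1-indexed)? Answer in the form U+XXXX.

Offset 0: leading byte 0xF2 = 11110010 → 4-byte char #1 = F2 90 98 99.
Offset 4: leading byte 0xEF = 11101111 → 3-byte char #2 = EF 94 B2.
Offset 7: leading byte 0xC5 = 11000101 → 2-byte char #3 = C5 9E.
Offset 9: leading byte 0xF2 = 11110010 → 4-byte char #4 = F2 AF BC A8.
Offset 13: leading byte 0x5F = 01011111 → 1-byte char #5 = 5F.
Leading byte 0x5F = 01011111 matches 0xxxxxxx → 1-byte sequence.
Byte 1: 0x5F = 01011111, payload 1011111 (7 bits).
Concatenate: 1011111 = 0x5F (7 bits → U+005F).

U+005F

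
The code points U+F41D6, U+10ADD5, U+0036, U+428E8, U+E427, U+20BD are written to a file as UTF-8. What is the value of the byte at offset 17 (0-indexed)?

0x82

U+F41D6 → 4-byte form F3 B4 87 96 at offsets 0–3.
U+10ADD5 → 4-byte form F4 8A B7 95 at offsets 4–7.
U+0036 → 1-byte form 36 at offsets 8–8.
U+428E8 → 4-byte form F1 82 A3 A8 at offsets 9–12.
U+E427 → 3-byte form EE 90 A7 at offsets 13–15.
U+20BD → 3-byte form E2 82 BD at offsets 16–18.
Offset 17 falls in char 6's range; it's byte 2 of E2 82 BD = 0x82.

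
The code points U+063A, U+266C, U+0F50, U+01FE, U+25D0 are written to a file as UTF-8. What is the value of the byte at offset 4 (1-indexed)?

1-indexed offset 4 is 0-indexed offset 3.
U+063A → 2-byte form D8 BA at offsets 0–1.
U+266C → 3-byte form E2 99 AC at offsets 2–4.
Offset 3 falls in char 2's range; it's byte 2 of E2 99 AC = 0x99.

0x99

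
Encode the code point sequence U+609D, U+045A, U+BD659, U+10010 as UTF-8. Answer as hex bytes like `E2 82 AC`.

E6 82 9D D1 9A F2 BD 99 99 F0 90 80 90

U+609D: 3-byte form → E6 82 9D.
U+045A: 2-byte form → D1 9A.
U+BD659: 4-byte form → F2 BD 99 99.
U+10010: 4-byte form → F0 90 80 90.
Concatenated (13 bytes): E6 82 9D D1 9A F2 BD 99 99 F0 90 80 90.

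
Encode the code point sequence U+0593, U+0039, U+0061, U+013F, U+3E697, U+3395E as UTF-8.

U+0593: 2-byte form → D6 93.
U+0039: 1-byte form → 39.
U+0061: 1-byte form → 61.
U+013F: 2-byte form → C4 BF.
U+3E697: 4-byte form → F0 BE 9A 97.
U+3395E: 4-byte form → F0 B3 A5 9E.
Concatenated (14 bytes): D6 93 39 61 C4 BF F0 BE 9A 97 F0 B3 A5 9E.

D6 93 39 61 C4 BF F0 BE 9A 97 F0 B3 A5 9E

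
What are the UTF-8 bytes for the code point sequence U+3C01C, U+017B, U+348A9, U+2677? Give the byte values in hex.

F0 BC 80 9C C5 BB F0 B4 A2 A9 E2 99 B7

U+3C01C: 4-byte form → F0 BC 80 9C.
U+017B: 2-byte form → C5 BB.
U+348A9: 4-byte form → F0 B4 A2 A9.
U+2677: 3-byte form → E2 99 B7.
Concatenated (13 bytes): F0 BC 80 9C C5 BB F0 B4 A2 A9 E2 99 B7.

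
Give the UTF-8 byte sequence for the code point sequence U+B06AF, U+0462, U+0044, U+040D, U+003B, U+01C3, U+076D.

U+B06AF: 4-byte form → F2 B0 9A AF.
U+0462: 2-byte form → D1 A2.
U+0044: 1-byte form → 44.
U+040D: 2-byte form → D0 8D.
U+003B: 1-byte form → 3B.
U+01C3: 2-byte form → C7 83.
U+076D: 2-byte form → DD AD.
Concatenated (14 bytes): F2 B0 9A AF D1 A2 44 D0 8D 3B C7 83 DD AD.

F2 B0 9A AF D1 A2 44 D0 8D 3B C7 83 DD AD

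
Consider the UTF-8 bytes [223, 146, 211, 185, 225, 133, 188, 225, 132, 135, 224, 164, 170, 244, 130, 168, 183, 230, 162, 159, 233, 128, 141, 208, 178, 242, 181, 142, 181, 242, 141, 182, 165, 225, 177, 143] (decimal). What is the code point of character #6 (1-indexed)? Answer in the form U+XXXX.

U+102A37

Offset 0: leading byte 0xDF = 11011111 → 2-byte char #1 = DF 92.
Offset 2: leading byte 0xD3 = 11010011 → 2-byte char #2 = D3 B9.
Offset 4: leading byte 0xE1 = 11100001 → 3-byte char #3 = E1 85 BC.
Offset 7: leading byte 0xE1 = 11100001 → 3-byte char #4 = E1 84 87.
Offset 10: leading byte 0xE0 = 11100000 → 3-byte char #5 = E0 A4 AA.
Offset 13: leading byte 0xF4 = 11110100 → 4-byte char #6 = F4 82 A8 B7.
Leading byte 0xF4 = 11110100 matches 11110xxx → 4-byte sequence.
Byte 1: 0xF4 = 11110100, payload 100 (3 bits).
Byte 2: 0x82 = 10000010 (10xxxxxx ✓), payload 000010.
Byte 3: 0xA8 = 10101000 (10xxxxxx ✓), payload 101000.
Byte 4: 0xB7 = 10110111 (10xxxxxx ✓), payload 110111.
Concatenate: 100000010101000110111 = 0x102A37 (21 bits → U+102A37).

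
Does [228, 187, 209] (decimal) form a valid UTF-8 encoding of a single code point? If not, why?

invalid (non-continuation byte where continuation expected)

Leading byte 0xE4 = 11100100 → 3-byte form.
Byte 3 is 0xD1 = 11010001, which is not 10xxxxxx — expected a continuation byte.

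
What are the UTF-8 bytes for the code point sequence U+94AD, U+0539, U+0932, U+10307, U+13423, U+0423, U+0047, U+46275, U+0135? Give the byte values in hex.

E9 92 AD D4 B9 E0 A4 B2 F0 90 8C 87 F0 93 90 A3 D0 A3 47 F1 86 89 B5 C4 B5

U+94AD: 3-byte form → E9 92 AD.
U+0539: 2-byte form → D4 B9.
U+0932: 3-byte form → E0 A4 B2.
U+10307: 4-byte form → F0 90 8C 87.
U+13423: 4-byte form → F0 93 90 A3.
U+0423: 2-byte form → D0 A3.
U+0047: 1-byte form → 47.
U+46275: 4-byte form → F1 86 89 B5.
U+0135: 2-byte form → C4 B5.
Concatenated (25 bytes): E9 92 AD D4 B9 E0 A4 B2 F0 90 8C 87 F0 93 90 A3 D0 A3 47 F1 86 89 B5 C4 B5.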